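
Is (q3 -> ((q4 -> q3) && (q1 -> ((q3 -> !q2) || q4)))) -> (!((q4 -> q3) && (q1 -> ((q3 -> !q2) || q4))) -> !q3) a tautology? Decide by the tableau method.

Valid

Assume the negation and expand:
Initial set: {!((q3 -> ((q4 -> q3) && (q1 -> ((q3 -> !q2) || q4)))) -> (!((q4 -> q3) && (q1 -> ((q3 -> !q2) || q4))) -> !q3))}.
!((q3 -> ((q4 -> q3) && (q1 -> ((q3 -> !q2) || q4)))) -> (!((q4 -> q3) && (q1 -> ((q3 -> !q2) || q4))) -> !q3)): α-rule — add (q3 -> ((q4 -> q3) && (q1 -> ((q3 -> !q2) || q4)))), !(!((q4 -> q3) && (q1 -> ((q3 -> !q2) || q4))) -> !q3).
!(!((q4 -> q3) && (q1 -> ((q3 -> !q2) || q4))) -> !q3): α-rule — add !((q4 -> q3) && (q1 -> ((q3 -> !q2) || q4))), !!q3.
(q3 -> ((q4 -> q3) && (q1 -> ((q3 -> !q2) || q4)))): β-rule — branch into !q3  //  ((q4 -> q3) && (q1 -> ((q3 -> !q2) || q4))).
  branch 1 (add !q3):
    × closes — contains both q3 and !q3.
  branch 2 (add ((q4 -> q3) && (q1 -> ((q3 -> !q2) || q4)))):
    ((q4 -> q3) && (q1 -> ((q3 -> !q2) || q4))): α-rule — add (q4 -> q3), (q1 -> ((q3 -> !q2) || q4)).
    !((q4 -> q3) && (q1 -> ((q3 -> !q2) || q4))): β-rule — branch into !(q4 -> q3)  //  !(q1 -> ((q3 -> !q2) || q4)).
      branch 2.1 (add !(q4 -> q3)):
        !(q4 -> q3): α-rule — add q4, !q3.
        × closes — contains both q3 and !q3.
      branch 2.2 (add !(q1 -> ((q3 -> !q2) || q4))):
        !(q1 -> ((q3 -> !q2) || q4)): α-rule — add q1, !((q3 -> !q2) || q4).
        !((q3 -> !q2) || q4): α-rule — add !(q3 -> !q2), !q4.
        !(q3 -> !q2): α-rule — add q3, !!q2.
        (q4 -> q3): β-rule — branch into !q4  //  q3.
          branch 2.2.1 (add !q4):
            (q1 -> ((q3 -> !q2) || q4)): β-rule — branch into !q1  //  ((q3 -> !q2) || q4).
              branch 2.2.1.1 (add !q1):
                × closes — contains both q1 and !q1.
              branch 2.2.1.2 (add ((q3 -> !q2) || q4)):
                ((q3 -> !q2) || q4): β-rule — branch into (q3 -> !q2)  //  q4.
                  branch 2.2.1.2.1 (add (q3 -> !q2)):
                    (q3 -> !q2): β-rule — branch into !q3  //  !q2.
                      branch 2.2.1.2.1.1 (add !q3):
                        × closes — contains both q3 and !q3.
                      branch 2.2.1.2.1.2 (add !q2):
                        × closes — contains both q2 and !q2.
                  branch 2.2.1.2.2 (add q4):
                    × closes — contains both q4 and !q4.
          branch 2.2.2 (add q3):
            (q1 -> ((q3 -> !q2) || q4)): β-rule — branch into !q1  //  ((q3 -> !q2) || q4).
              branch 2.2.2.1 (add !q1):
                × closes — contains both q1 and !q1.
              branch 2.2.2.2 (add ((q3 -> !q2) || q4)):
                ((q3 -> !q2) || q4): β-rule — branch into (q3 -> !q2)  //  q4.
                  branch 2.2.2.2.1 (add (q3 -> !q2)):
                    (q3 -> !q2): β-rule — branch into !q3  //  !q2.
                      branch 2.2.2.2.1.1 (add !q3):
                        × closes — contains both q3 and !q3.
                      branch 2.2.2.2.1.2 (add !q2):
                        × closes — contains both q2 and !q2.
                  branch 2.2.2.2.2 (add q4):
                    × closes — contains both q4 and !q4.
All 10 branches close.
Every branch closed, so the negation is unsatisfiable and the formula is valid.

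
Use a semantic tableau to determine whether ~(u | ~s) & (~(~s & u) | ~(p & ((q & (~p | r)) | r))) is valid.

Not valid

Assume the negation and expand:
Initial set: {~(~(u | ~s) & (~(~s & u) | ~(p & ((q & (~p | r)) | r))))}.
~(~(u | ~s) & (~(~s & u) | ~(p & ((q & (~p | r)) | r)))): β-rule — branch into ~~(u | ~s)  //  ~(~(~s & u) | ~(p & ((q & (~p | r)) | r))).
  branch 1 (add ~~(u | ~s)):
    ~~(u | ~s): β-rule — branch into u  //  ~s.
      branch 1.1 (add u):
        ○ open, literals {u=true}.
      branch 1.2 (add ~s):
        ○ open, literals {s=false}.
  branch 2 (add ~(~(~s & u) | ~(p & ((q & (~p | r)) | r)))):
    ~(~(~s & u) | ~(p & ((q & (~p | r)) | r))): α-rule — add ~~(~s & u), ~~(p & ((q & (~p | r)) | r)).
    ~~(~s & u): α-rule — add ~s, u.
    ~~(p & ((q & (~p | r)) | r)): α-rule — add p, ((q & (~p | r)) | r).
    ((q & (~p | r)) | r): β-rule — branch into (q & (~p | r))  //  r.
      branch 2.1 (add (q & (~p | r))):
        (q & (~p | r)): α-rule — add q, (~p | r).
        (~p | r): β-rule — branch into ~p  //  r.
          branch 2.1.1 (add ~p):
            × closes — contains both p and ~p.
          branch 2.1.2 (add r):
            ○ open, literals {p=true, q=true, r=true, s=false, u=true}.
      branch 2.2 (add r):
        ○ open, literals {p=true, r=true, s=false, u=true}.
1 branch closed, 4 open.
An open branch gives a countermodel: u=true (unmentioned atoms arbitrary); under it the original formula is false.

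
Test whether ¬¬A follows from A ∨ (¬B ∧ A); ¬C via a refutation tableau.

Yes

Initial set: {(A ∨ (¬B ∧ A)); ¬C; ¬¬¬A}.
¬¬¬A: drop double negation, giving ¬A.
(A ∨ (¬B ∧ A)): β-rule — branch into A  //  (¬B ∧ A).
  branch 1 (add A):
    × closes — contains both A and ¬A.
  branch 2 (add (¬B ∧ A)):
    (¬B ∧ A): α-rule — add ¬B, A.
    × closes — contains both A and ¬A.
All 2 branches close.
Every branch closed, so the premises entail the conclusion.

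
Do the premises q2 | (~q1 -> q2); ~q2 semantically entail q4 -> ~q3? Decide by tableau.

Initial set: {(q2 | (~q1 -> q2)); ~q2; ~(q4 -> ~q3)}.
~(q4 -> ~q3): α-rule — add q4, ~~q3.
(q2 | (~q1 -> q2)): β-rule — branch into q2  //  (~q1 -> q2).
  branch 1 (add q2):
    × closes — contains both q2 and ~q2.
  branch 2 (add (~q1 -> q2)):
    (~q1 -> q2): β-rule — branch into ~~q1  //  q2.
      branch 2.1 (add ~~q1):
        ○ open, literals {q1=T, q2=F, q3=T, q4=T}.
      branch 2.2 (add q2):
        × closes — contains both q2 and ~q2.
2 branches closed, 1 open.
An open branch gives a countermodel: q1=T, q2=F, q3=T, q4=T (unmentioned atoms arbitrary); the premises hold there but the conclusion fails.

No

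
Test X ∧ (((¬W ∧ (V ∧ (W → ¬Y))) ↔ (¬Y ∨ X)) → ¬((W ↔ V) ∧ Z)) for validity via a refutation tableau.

Assume the negation and expand:
Initial set: {¬(X ∧ (((¬W ∧ (V ∧ (W → ¬Y))) ↔ (¬Y ∨ X)) → ¬((W ↔ V) ∧ Z)))}.
¬(X ∧ (((¬W ∧ (V ∧ (W → ¬Y))) ↔ (¬Y ∨ X)) → ¬((W ↔ V) ∧ Z))): β-rule — branch into ¬X  //  ¬(((¬W ∧ (V ∧ (W → ¬Y))) ↔ (¬Y ∨ X)) → ¬((W ↔ V) ∧ Z)).
  branch 1 (add ¬X):
    ○ open, literals {X=0}.
  branch 2 (add ¬(((¬W ∧ (V ∧ (W → ¬Y))) ↔ (¬Y ∨ X)) → ¬((W ↔ V) ∧ Z))):
    ¬(((¬W ∧ (V ∧ (W → ¬Y))) ↔ (¬Y ∨ X)) → ¬((W ↔ V) ∧ Z)): α-rule — add ((¬W ∧ (V ∧ (W → ¬Y))) ↔ (¬Y ∨ X)), ¬¬((W ↔ V) ∧ Z).
    ¬¬((W ↔ V) ∧ Z): α-rule — add (W ↔ V), Z.
    ((¬W ∧ (V ∧ (W → ¬Y))) ↔ (¬Y ∨ X)): β-rule — branch into (¬W ∧ (V ∧ (W → ¬Y))), (¬Y ∨ X)  //  ¬(¬W ∧ (V ∧ (W → ¬Y))), ¬(¬Y ∨ X).
      branch 2.1 (add (¬W ∧ (V ∧ (W → ¬Y))), (¬Y ∨ X)):
        (¬W ∧ (V ∧ (W → ¬Y))): α-rule — add ¬W, (V ∧ (W → ¬Y)).
        (V ∧ (W → ¬Y)): α-rule — add V, (W → ¬Y).
        (W ↔ V): β-rule — branch into W, V  //  ¬W, ¬V.
          branch 2.1.1 (add W, V):
            × closes — contains both W and ¬W.
          branch 2.1.2 (add ¬W, ¬V):
            × closes — contains both V and ¬V.
      branch 2.2 (add ¬(¬W ∧ (V ∧ (W → ¬Y))), ¬(¬Y ∨ X)):
        ¬(¬Y ∨ X): α-rule — add ¬¬Y, ¬X.
        (W ↔ V): β-rule — branch into W, V  //  ¬W, ¬V.
          branch 2.2.1 (add W, V):
            ¬(¬W ∧ (V ∧ (W → ¬Y))): β-rule — branch into ¬¬W  //  ¬(V ∧ (W → ¬Y)).
              branch 2.2.1.1 (add ¬¬W):
                ○ open, literals {V=1, W=1, X=0, Y=1, Z=1}.
              branch 2.2.1.2 (add ¬(V ∧ (W → ¬Y))):
                ¬(V ∧ (W → ¬Y)): β-rule — branch into ¬V  //  ¬(W → ¬Y).
                  branch 2.2.1.2.1 (add ¬V):
                    × closes — contains both V and ¬V.
                  branch 2.2.1.2.2 (add ¬(W → ¬Y)):
                    ¬(W → ¬Y): α-rule — add W, ¬¬Y.
                    ○ open, literals {V=1, W=1, X=0, Y=1, Z=1}.
          branch 2.2.2 (add ¬W, ¬V):
            ¬(¬W ∧ (V ∧ (W → ¬Y))): β-rule — branch into ¬¬W  //  ¬(V ∧ (W → ¬Y)).
              branch 2.2.2.1 (add ¬¬W):
                × closes — contains both W and ¬W.
              branch 2.2.2.2 (add ¬(V ∧ (W → ¬Y))):
                ¬(V ∧ (W → ¬Y)): β-rule — branch into ¬V  //  ¬(W → ¬Y).
                  branch 2.2.2.2.1 (add ¬V):
                    ○ open, literals {V=0, W=0, X=0, Y=1, Z=1}.
                  branch 2.2.2.2.2 (add ¬(W → ¬Y)):
                    ¬(W → ¬Y): α-rule — add W, ¬¬Y.
                    × closes — contains both W and ¬W.
5 branches closed, 4 open.
An open branch gives a countermodel: X=0 (unmentioned atoms arbitrary); under it the original formula is false.

Not valid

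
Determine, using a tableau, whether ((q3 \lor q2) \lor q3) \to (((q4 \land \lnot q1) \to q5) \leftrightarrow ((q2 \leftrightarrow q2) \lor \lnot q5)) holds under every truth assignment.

Not valid

Assume the negation and expand:
Initial set: {\lnot (((q3 \lor q2) \lor q3) \to (((q4 \land \lnot q1) \to q5) \leftrightarrow ((q2 \leftrightarrow q2) \lor \lnot q5)))}.
\lnot (((q3 \lor q2) \lor q3) \to (((q4 \land \lnot q1) \to q5) \leftrightarrow ((q2 \leftrightarrow q2) \lor \lnot q5))): α-rule — add ((q3 \lor q2) \lor q3), \lnot (((q4 \land \lnot q1) \to q5) \leftrightarrow ((q2 \leftrightarrow q2) \lor \lnot q5)).
((q3 \lor q2) \lor q3): β-rule — branch into (q3 \lor q2)  //  q3.
  branch 1 (add (q3 \lor q2)):
    \lnot (((q4 \land \lnot q1) \to q5) \leftrightarrow ((q2 \leftrightarrow q2) \lor \lnot q5)): β-rule — branch into ((q4 \land \lnot q1) \to q5), \lnot ((q2 \leftrightarrow q2) \lor \lnot q5)  //  \lnot ((q4 \land \lnot q1) \to q5), ((q2 \leftrightarrow q2) \lor \lnot q5).
      branch 1.1 (add ((q4 \land \lnot q1) \to q5), \lnot ((q2 \leftrightarrow q2) \lor \lnot q5)):
        \lnot ((q2 \leftrightarrow q2) \lor \lnot q5): α-rule — add \lnot (q2 \leftrightarrow q2), \lnot \lnot q5.
        (q3 \lor q2): β-rule — branch into q3  //  q2.
          branch 1.1.1 (add q3):
            ((q4 \land \lnot q1) \to q5): β-rule — branch into \lnot (q4 \land \lnot q1)  //  q5.
              branch 1.1.1.1 (add \lnot (q4 \land \lnot q1)):
                \lnot (q2 \leftrightarrow q2): β-rule — branch into q2, \lnot q2  //  \lnot q2, q2.
                  branch 1.1.1.1.1 (add q2, \lnot q2):
                    × closes — contains both q2 and \lnot q2.
                  branch 1.1.1.1.2 (add \lnot q2, q2):
                    × closes — contains both q2 and \lnot q2.
              branch 1.1.1.2 (add q5):
                \lnot (q2 \leftrightarrow q2): β-rule — branch into q2, \lnot q2  //  \lnot q2, q2.
                  branch 1.1.1.2.1 (add q2, \lnot q2):
                    × closes — contains both q2 and \lnot q2.
                  branch 1.1.1.2.2 (add \lnot q2, q2):
                    × closes — contains both q2 and \lnot q2.
          branch 1.1.2 (add q2):
            ((q4 \land \lnot q1) \to q5): β-rule — branch into \lnot (q4 \land \lnot q1)  //  q5.
              branch 1.1.2.1 (add \lnot (q4 \land \lnot q1)):
                \lnot (q2 \leftrightarrow q2): β-rule — branch into q2, \lnot q2  //  \lnot q2, q2.
                  branch 1.1.2.1.1 (add q2, \lnot q2):
                    × closes — contains both q2 and \lnot q2.
                  branch 1.1.2.1.2 (add \lnot q2, q2):
                    × closes — contains both q2 and \lnot q2.
              branch 1.1.2.2 (add q5):
                \lnot (q2 \leftrightarrow q2): β-rule — branch into q2, \lnot q2  //  \lnot q2, q2.
                  branch 1.1.2.2.1 (add q2, \lnot q2):
                    × closes — contains both q2 and \lnot q2.
                  branch 1.1.2.2.2 (add \lnot q2, q2):
                    × closes — contains both q2 and \lnot q2.
      branch 1.2 (add \lnot ((q4 \land \lnot q1) \to q5), ((q2 \leftrightarrow q2) \lor \lnot q5)):
        \lnot ((q4 \land \lnot q1) \to q5): α-rule — add (q4 \land \lnot q1), \lnot q5.
        (q4 \land \lnot q1): α-rule — add q4, \lnot q1.
        (q3 \lor q2): β-rule — branch into q3  //  q2.
          branch 1.2.1 (add q3):
            ((q2 \leftrightarrow q2) \lor \lnot q5): β-rule — branch into (q2 \leftrightarrow q2)  //  \lnot q5.
              branch 1.2.1.1 (add (q2 \leftrightarrow q2)):
                (q2 \leftrightarrow q2): β-rule — branch into q2, q2  //  \lnot q2, \lnot q2.
                  branch 1.2.1.1.1 (add q2, q2):
                    ○ open, literals {q1=false, q2=true, q3=true, q4=true, q5=false}.
                  branch 1.2.1.1.2 (add \lnot q2, \lnot q2):
                    ○ open, literals {q1=false, q2=false, q3=true, q4=true, q5=false}.
              branch 1.2.1.2 (add \lnot q5):
                ○ open, literals {q1=false, q3=true, q4=true, q5=false}.
          branch 1.2.2 (add q2):
            ((q2 \leftrightarrow q2) \lor \lnot q5): β-rule — branch into (q2 \leftrightarrow q2)  //  \lnot q5.
              branch 1.2.2.1 (add (q2 \leftrightarrow q2)):
                (q2 \leftrightarrow q2): β-rule — branch into q2, q2  //  \lnot q2, \lnot q2.
                  branch 1.2.2.1.1 (add q2, q2):
                    ○ open, literals {q1=false, q2=true, q4=true, q5=false}.
                  branch 1.2.2.1.2 (add \lnot q2, \lnot q2):
                    × closes — contains both q2 and \lnot q2.
              branch 1.2.2.2 (add \lnot q5):
                ○ open, literals {q1=false, q2=true, q4=true, q5=false}.
  branch 2 (add q3):
    \lnot (((q4 \land \lnot q1) \to q5) \leftrightarrow ((q2 \leftrightarrow q2) \lor \lnot q5)): β-rule — branch into ((q4 \land \lnot q1) \to q5), \lnot ((q2 \leftrightarrow q2) \lor \lnot q5)  //  \lnot ((q4 \land \lnot q1) \to q5), ((q2 \leftrightarrow q2) \lor \lnot q5).
      branch 2.1 (add ((q4 \land \lnot q1) \to q5), \lnot ((q2 \leftrightarrow q2) \lor \lnot q5)):
        \lnot ((q2 \leftrightarrow q2) \lor \lnot q5): α-rule — add \lnot (q2 \leftrightarrow q2), \lnot \lnot q5.
        ((q4 \land \lnot q1) \to q5): β-rule — branch into \lnot (q4 \land \lnot q1)  //  q5.
          branch 2.1.1 (add \lnot (q4 \land \lnot q1)):
            \lnot (q2 \leftrightarrow q2): β-rule — branch into q2, \lnot q2  //  \lnot q2, q2.
              branch 2.1.1.1 (add q2, \lnot q2):
                × closes — contains both q2 and \lnot q2.
              branch 2.1.1.2 (add \lnot q2, q2):
                × closes — contains both q2 and \lnot q2.
          branch 2.1.2 (add q5):
            \lnot (q2 \leftrightarrow q2): β-rule — branch into q2, \lnot q2  //  \lnot q2, q2.
              branch 2.1.2.1 (add q2, \lnot q2):
                × closes — contains both q2 and \lnot q2.
              branch 2.1.2.2 (add \lnot q2, q2):
                × closes — contains both q2 and \lnot q2.
      branch 2.2 (add \lnot ((q4 \land \lnot q1) \to q5), ((q2 \leftrightarrow q2) \lor \lnot q5)):
        \lnot ((q4 \land \lnot q1) \to q5): α-rule — add (q4 \land \lnot q1), \lnot q5.
        (q4 \land \lnot q1): α-rule — add q4, \lnot q1.
        ((q2 \leftrightarrow q2) \lor \lnot q5): β-rule — branch into (q2 \leftrightarrow q2)  //  \lnot q5.
          branch 2.2.1 (add (q2 \leftrightarrow q2)):
            (q2 \leftrightarrow q2): β-rule — branch into q2, q2  //  \lnot q2, \lnot q2.
              branch 2.2.1.1 (add q2, q2):
                ○ open, literals {q1=false, q2=true, q3=true, q4=true, q5=false}.
              branch 2.2.1.2 (add \lnot q2, \lnot q2):
                ○ open, literals {q1=false, q2=false, q3=true, q4=true, q5=false}.
          branch 2.2.2 (add \lnot q5):
            ○ open, literals {q1=false, q3=true, q4=true, q5=false}.
13 branches closed, 8 open.
An open branch gives a countermodel: q1=false, q2=true, q3=true, q4=true, q5=false (unmentioned atoms arbitrary); under it the original formula is false.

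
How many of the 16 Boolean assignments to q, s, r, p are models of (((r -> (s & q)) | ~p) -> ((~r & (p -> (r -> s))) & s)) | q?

Initial set: {((((r -> (s & q)) | ~p) -> ((~r & (p -> (r -> s))) & s)) | q)}.
((((r -> (s & q)) | ~p) -> ((~r & (p -> (r -> s))) & s)) | q): β-rule — branch into (((r -> (s & q)) | ~p) -> ((~r & (p -> (r -> s))) & s))  //  q.
  branch 1 (add (((r -> (s & q)) | ~p) -> ((~r & (p -> (r -> s))) & s))):
    (((r -> (s & q)) | ~p) -> ((~r & (p -> (r -> s))) & s)): β-rule — branch into ~((r -> (s & q)) | ~p)  //  ((~r & (p -> (r -> s))) & s).
      branch 1.1 (add ~((r -> (s & q)) | ~p)):
        ~((r -> (s & q)) | ~p): α-rule — add ~(r -> (s & q)), ~~p.
        ~(r -> (s & q)): α-rule — add r, ~(s & q).
        ~(s & q): β-rule — branch into ~s  //  ~q.
          branch 1.1.1 (add ~s):
            ○ open, literals {p=T, r=T, s=F}.
          branch 1.1.2 (add ~q):
            ○ open, literals {p=T, q=F, r=T}.
      branch 1.2 (add ((~r & (p -> (r -> s))) & s)):
        ((~r & (p -> (r -> s))) & s): α-rule — add (~r & (p -> (r -> s))), s.
        (~r & (p -> (r -> s))): α-rule — add ~r, (p -> (r -> s)).
        (p -> (r -> s)): β-rule — branch into ~p  //  (r -> s).
          branch 1.2.1 (add ~p):
            ○ open, literals {p=F, r=F, s=T}.
          branch 1.2.2 (add (r -> s)):
            (r -> s): β-rule — branch into ~r  //  s.
              branch 1.2.2.1 (add ~r):
                ○ open, literals {r=F, s=T}.
              branch 1.2.2.2 (add s):
                ○ open, literals {r=F, s=T}.
  branch 2 (add q):
    ○ open, literals {q=T}.
0 branches closed, 6 open.
Each open branch fixes some atoms; the unmentioned ones are free. Counting distinct full assignments: branch {p=T, r=T, s=F} (q) contributes 2 new; branch {p=T, q=F, r=T} (s) contributes 1 new; branch {p=F, r=F, s=T} (q) contributes 2 new; branch {r=F, s=T} (q, p) contributes 2 new; branch {r=F, s=T} (q, p) contributes 0 new; branch {q=T} (s, r, p) contributes 5 new. Total: 12.

12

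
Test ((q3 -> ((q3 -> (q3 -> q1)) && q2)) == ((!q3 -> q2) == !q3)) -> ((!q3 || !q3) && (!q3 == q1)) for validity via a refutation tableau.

Not valid

Assume the negation and expand:
Initial set: {!(((q3 -> ((q3 -> (q3 -> q1)) && q2)) == ((!q3 -> q2) == !q3)) -> ((!q3 || !q3) && (!q3 == q1)))}.
!(((q3 -> ((q3 -> (q3 -> q1)) && q2)) == ((!q3 -> q2) == !q3)) -> ((!q3 || !q3) && (!q3 == q1))): α-rule — add ((q3 -> ((q3 -> (q3 -> q1)) && q2)) == ((!q3 -> q2) == !q3)), !((!q3 || !q3) && (!q3 == q1)).
((q3 -> ((q3 -> (q3 -> q1)) && q2)) == ((!q3 -> q2) == !q3)): β-rule — branch into (q3 -> ((q3 -> (q3 -> q1)) && q2)), ((!q3 -> q2) == !q3)  //  !(q3 -> ((q3 -> (q3 -> q1)) && q2)), !((!q3 -> q2) == !q3).
  branch 1 (add (q3 -> ((q3 -> (q3 -> q1)) && q2)), ((!q3 -> q2) == !q3)):
    !((!q3 || !q3) && (!q3 == q1)): β-rule — branch into !(!q3 || !q3)  //  !(!q3 == q1).
      branch 1.1 (add !(!q3 || !q3)):
        !(!q3 || !q3): α-rule — add !!q3, !!q3.
        (q3 -> ((q3 -> (q3 -> q1)) && q2)): β-rule — branch into !q3  //  ((q3 -> (q3 -> q1)) && q2).
          branch 1.1.1 (add !q3):
            × closes — contains both q3 and !q3.
          branch 1.1.2 (add ((q3 -> (q3 -> q1)) && q2)):
            ((q3 -> (q3 -> q1)) && q2): α-rule — add (q3 -> (q3 -> q1)), q2.
            ((!q3 -> q2) == !q3): β-rule — branch into (!q3 -> q2), !q3  //  !(!q3 -> q2), !!q3.
              branch 1.1.2.1 (add (!q3 -> q2), !q3):
                × closes — contains both q3 and !q3.
              branch 1.1.2.2 (add !(!q3 -> q2), !!q3):
                !(!q3 -> q2): α-rule — add !q3, !q2.
                × closes — contains both q3 and !q3.
      branch 1.2 (add !(!q3 == q1)):
        (q3 -> ((q3 -> (q3 -> q1)) && q2)): β-rule — branch into !q3  //  ((q3 -> (q3 -> q1)) && q2).
          branch 1.2.1 (add !q3):
            ((!q3 -> q2) == !q3): β-rule — branch into (!q3 -> q2), !q3  //  !(!q3 -> q2), !!q3.
              branch 1.2.1.1 (add (!q3 -> q2), !q3):
                !(!q3 == q1): β-rule — branch into !q3, !q1  //  !!q3, q1.
                  branch 1.2.1.1.1 (add !q3, !q1):
                    (!q3 -> q2): β-rule — branch into !!q3  //  q2.
                      branch 1.2.1.1.1.1 (add !!q3):
                        × closes — contains both q3 and !q3.
                      branch 1.2.1.1.1.2 (add q2):
                        ○ open, literals {q1=0, q2=1, q3=0}.
                  branch 1.2.1.1.2 (add !!q3, q1):
                    × closes — contains both q3 and !q3.
              branch 1.2.1.2 (add !(!q3 -> q2), !!q3):
                × closes — contains both q3 and !q3.
          branch 1.2.2 (add ((q3 -> (q3 -> q1)) && q2)):
            ((q3 -> (q3 -> q1)) && q2): α-rule — add (q3 -> (q3 -> q1)), q2.
            ((!q3 -> q2) == !q3): β-rule — branch into (!q3 -> q2), !q3  //  !(!q3 -> q2), !!q3.
              branch 1.2.2.1 (add (!q3 -> q2), !q3):
                !(!q3 == q1): β-rule — branch into !q3, !q1  //  !!q3, q1.
                  branch 1.2.2.1.1 (add !q3, !q1):
                    (q3 -> (q3 -> q1)): β-rule — branch into !q3  //  (q3 -> q1).
                      branch 1.2.2.1.1.1 (add !q3):
                        (!q3 -> q2): β-rule — branch into !!q3  //  q2.
                          branch 1.2.2.1.1.1.1 (add !!q3):
                            × closes — contains both q3 and !q3.
                          branch 1.2.2.1.1.1.2 (add q2):
                            ○ open, literals {q1=0, q2=1, q3=0}.
                      branch 1.2.2.1.1.2 (add (q3 -> q1)):
                        (!q3 -> q2): β-rule — branch into !!q3  //  q2.
                          branch 1.2.2.1.1.2.1 (add !!q3):
                            × closes — contains both q3 and !q3.
                          branch 1.2.2.1.1.2.2 (add q2):
                            (q3 -> q1): β-rule — branch into !q3  //  q1.
                              branch 1.2.2.1.1.2.2.1 (add !q3):
                                ○ open, literals {q1=0, q2=1, q3=0}.
                              branch 1.2.2.1.1.2.2.2 (add q1):
                                × closes — contains both q1 and !q1.
                  branch 1.2.2.1.2 (add !!q3, q1):
                    × closes — contains both q3 and !q3.
              branch 1.2.2.2 (add !(!q3 -> q2), !!q3):
                !(!q3 -> q2): α-rule — add !q3, !q2.
                × closes — contains both q3 and !q3.
  branch 2 (add !(q3 -> ((q3 -> (q3 -> q1)) && q2)), !((!q3 -> q2) == !q3)):
    !(q3 -> ((q3 -> (q3 -> q1)) && q2)): α-rule — add q3, !((q3 -> (q3 -> q1)) && q2).
    !((!q3 || !q3) && (!q3 == q1)): β-rule — branch into !(!q3 || !q3)  //  !(!q3 == q1).
      branch 2.1 (add !(!q3 || !q3)):
        !(!q3 || !q3): α-rule — add !!q3, !!q3.
        !((!q3 -> q2) == !q3): β-rule — branch into (!q3 -> q2), !!q3  //  !(!q3 -> q2), !q3.
          branch 2.1.1 (add (!q3 -> q2), !!q3):
            !((q3 -> (q3 -> q1)) && q2): β-rule — branch into !(q3 -> (q3 -> q1))  //  !q2.
              branch 2.1.1.1 (add !(q3 -> (q3 -> q1))):
                !(q3 -> (q3 -> q1)): α-rule — add q3, !(q3 -> q1).
                !(q3 -> q1): α-rule — add q3, !q1.
                (!q3 -> q2): β-rule — branch into !!q3  //  q2.
                  branch 2.1.1.1.1 (add !!q3):
                    ○ open, literals {q1=0, q3=1}.
                  branch 2.1.1.1.2 (add q2):
                    ○ open, literals {q1=0, q2=1, q3=1}.
              branch 2.1.1.2 (add !q2):
                (!q3 -> q2): β-rule — branch into !!q3  //  q2.
                  branch 2.1.1.2.1 (add !!q3):
                    ○ open, literals {q2=0, q3=1}.
                  branch 2.1.1.2.2 (add q2):
                    × closes — contains both q2 and !q2.
          branch 2.1.2 (add !(!q3 -> q2), !q3):
            × closes — contains both q3 and !q3.
      branch 2.2 (add !(!q3 == q1)):
        !((!q3 -> q2) == !q3): β-rule — branch into (!q3 -> q2), !!q3  //  !(!q3 -> q2), !q3.
          branch 2.2.1 (add (!q3 -> q2), !!q3):
            !((q3 -> (q3 -> q1)) && q2): β-rule — branch into !(q3 -> (q3 -> q1))  //  !q2.
              branch 2.2.1.1 (add !(q3 -> (q3 -> q1))):
                !(q3 -> (q3 -> q1)): α-rule — add q3, !(q3 -> q1).
                !(q3 -> q1): α-rule — add q3, !q1.
                !(!q3 == q1): β-rule — branch into !q3, !q1  //  !!q3, q1.
                  branch 2.2.1.1.1 (add !q3, !q1):
                    × closes — contains both q3 and !q3.
                  branch 2.2.1.1.2 (add !!q3, q1):
                    × closes — contains both q1 and !q1.
              branch 2.2.1.2 (add !q2):
                !(!q3 == q1): β-rule — branch into !q3, !q1  //  !!q3, q1.
                  branch 2.2.1.2.1 (add !q3, !q1):
                    × closes — contains both q3 and !q3.
                  branch 2.2.1.2.2 (add !!q3, q1):
                    (!q3 -> q2): β-rule — branch into !!q3  //  q2.
                      branch 2.2.1.2.2.1 (add !!q3):
                        ○ open, literals {q1=1, q2=0, q3=1}.
                      branch 2.2.1.2.2.2 (add q2):
                        × closes — contains both q2 and !q2.
          branch 2.2.2 (add !(!q3 -> q2), !q3):
            × closes — contains both q3 and !q3.
18 branches closed, 7 open.
An open branch gives a countermodel: q1=0, q2=1, q3=0 (unmentioned atoms arbitrary); under it the original formula is false.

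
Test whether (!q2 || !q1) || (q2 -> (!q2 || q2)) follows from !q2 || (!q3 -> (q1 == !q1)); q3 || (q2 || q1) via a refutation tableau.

Initial set: {(!q2 || (!q3 -> (q1 == !q1))); (q3 || (q2 || q1)); !((!q2 || !q1) || (q2 -> (!q2 || q2)))}.
!((!q2 || !q1) || (q2 -> (!q2 || q2))): α-rule — add !(!q2 || !q1), !(q2 -> (!q2 || q2)).
!(!q2 || !q1): α-rule — add !!q2, !!q1.
!(q2 -> (!q2 || q2)): α-rule — add q2, !(!q2 || q2).
!(!q2 || q2): α-rule — add !!q2, !q2.
× closes — contains both q2 and !q2.
All 1 branch closes.
Every branch closed, so the premises entail the conclusion.

Yes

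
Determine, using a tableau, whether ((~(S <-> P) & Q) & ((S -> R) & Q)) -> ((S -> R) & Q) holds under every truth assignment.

Assume the negation and expand:
Initial set: {~(((~(S <-> P) & Q) & ((S -> R) & Q)) -> ((S -> R) & Q))}.
~(((~(S <-> P) & Q) & ((S -> R) & Q)) -> ((S -> R) & Q)): α-rule — add ((~(S <-> P) & Q) & ((S -> R) & Q)), ~((S -> R) & Q).
((~(S <-> P) & Q) & ((S -> R) & Q)): α-rule — add (~(S <-> P) & Q), ((S -> R) & Q).
(~(S <-> P) & Q): α-rule — add ~(S <-> P), Q.
((S -> R) & Q): α-rule — add (S -> R), Q.
~((S -> R) & Q): β-rule — branch into ~(S -> R)  //  ~Q.
  branch 1 (add ~(S -> R)):
    ~(S -> R): α-rule — add S, ~R.
    ~(S <-> P): β-rule — branch into S, ~P  //  ~S, P.
      branch 1.1 (add S, ~P):
        (S -> R): β-rule — branch into ~S  //  R.
          branch 1.1.1 (add ~S):
            × closes — contains both S and ~S.
          branch 1.1.2 (add R):
            × closes — contains both R and ~R.
      branch 1.2 (add ~S, P):
        × closes — contains both S and ~S.
  branch 2 (add ~Q):
    × closes — contains both Q and ~Q.
All 4 branches close.
Every branch closed, so the negation is unsatisfiable and the formula is valid.

Valid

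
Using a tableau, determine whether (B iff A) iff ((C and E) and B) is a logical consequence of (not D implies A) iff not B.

No

Initial set: {((not D implies A) iff not B); not ((B iff A) iff ((C and E) and B))}.
((not D implies A) iff not B): β-rule — branch into (not D implies A), not B  //  not (not D implies A), not not B.
  branch 1 (add (not D implies A), not B):
    not ((B iff A) iff ((C and E) and B)): β-rule — branch into (B iff A), not ((C and E) and B)  //  not (B iff A), ((C and E) and B).
      branch 1.1 (add (B iff A), not ((C and E) and B)):
        (not D implies A): β-rule — branch into not not D  //  A.
          branch 1.1.1 (add not not D):
            (B iff A): β-rule — branch into B, A  //  not B, not A.
              branch 1.1.1.1 (add B, A):
                × closes — contains both B and not B.
              branch 1.1.1.2 (add not B, not A):
                not ((C and E) and B): β-rule — branch into not (C and E)  //  not B.
                  branch 1.1.1.2.1 (add not (C and E)):
                    not (C and E): β-rule — branch into not C  //  not E.
                      branch 1.1.1.2.1.1 (add not C):
                        ○ open, literals {A=F, B=F, C=F, D=T}.
                      branch 1.1.1.2.1.2 (add not E):
                        ○ open, literals {A=F, B=F, D=T, E=F}.
                  branch 1.1.1.2.2 (add not B):
                    ○ open, literals {A=F, B=F, D=T}.
          branch 1.1.2 (add A):
            (B iff A): β-rule — branch into B, A  //  not B, not A.
              branch 1.1.2.1 (add B, A):
                × closes — contains both B and not B.
              branch 1.1.2.2 (add not B, not A):
                × closes — contains both A and not A.
      branch 1.2 (add not (B iff A), ((C and E) and B)):
        ((C and E) and B): α-rule — add (C and E), B.
        × closes — contains both B and not B.
  branch 2 (add not (not D implies A), not not B):
    not (not D implies A): α-rule — add not D, not A.
    not ((B iff A) iff ((C and E) and B)): β-rule — branch into (B iff A), not ((C and E) and B)  //  not (B iff A), ((C and E) and B).
      branch 2.1 (add (B iff A), not ((C and E) and B)):
        (B iff A): β-rule — branch into B, A  //  not B, not A.
          branch 2.1.1 (add B, A):
            × closes — contains both A and not A.
          branch 2.1.2 (add not B, not A):
            × closes — contains both B and not B.
      branch 2.2 (add not (B iff A), ((C and E) and B)):
        ((C and E) and B): α-rule — add (C and E), B.
        (C and E): α-rule — add C, E.
        not (B iff A): β-rule — branch into B, not A  //  not B, A.
          branch 2.2.1 (add B, not A):
            ○ open, literals {A=F, B=T, C=T, D=F, E=T}.
          branch 2.2.2 (add not B, A):
            × closes — contains both B and not B.
7 branches closed, 4 open.
An open branch gives a countermodel: A=F, B=F, C=F, D=T (unmentioned atoms arbitrary); the premises hold there but the conclusion fails.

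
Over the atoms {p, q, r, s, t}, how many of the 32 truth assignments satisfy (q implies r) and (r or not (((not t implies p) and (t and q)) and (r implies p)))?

Initial set: {((q implies r) and (r or not (((not t implies p) and (t and q)) and (r implies p))))}.
((q implies r) and (r or not (((not t implies p) and (t and q)) and (r implies p)))): α-rule — add (q implies r), (r or not (((not t implies p) and (t and q)) and (r implies p))).
(q implies r): β-rule — branch into not q  //  r.
  branch 1 (add not q):
    (r or not (((not t implies p) and (t and q)) and (r implies p))): β-rule — branch into r  //  not (((not t implies p) and (t and q)) and (r implies p)).
      branch 1.1 (add r):
        ○ open, literals {q=F, r=T}.
      branch 1.2 (add not (((not t implies p) and (t and q)) and (r implies p))):
        not (((not t implies p) and (t and q)) and (r implies p)): β-rule — branch into not ((not t implies p) and (t and q))  //  not (r implies p).
          branch 1.2.1 (add not ((not t implies p) and (t and q))):
            not ((not t implies p) and (t and q)): β-rule — branch into not (not t implies p)  //  not (t and q).
              branch 1.2.1.1 (add not (not t implies p)):
                not (not t implies p): α-rule — add not t, not p.
                ○ open, literals {p=F, q=F, t=F}.
              branch 1.2.1.2 (add not (t and q)):
                not (t and q): β-rule — branch into not t  //  not q.
                  branch 1.2.1.2.1 (add not t):
                    ○ open, literals {q=F, t=F}.
                  branch 1.2.1.2.2 (add not q):
                    ○ open, literals {q=F}.
          branch 1.2.2 (add not (r implies p)):
            not (r implies p): α-rule — add r, not p.
            ○ open, literals {p=F, q=F, r=T}.
  branch 2 (add r):
    (r or not (((not t implies p) and (t and q)) and (r implies p))): β-rule — branch into r  //  not (((not t implies p) and (t and q)) and (r implies p)).
      branch 2.1 (add r):
        ○ open, literals {r=T}.
      branch 2.2 (add not (((not t implies p) and (t and q)) and (r implies p))):
        not (((not t implies p) and (t and q)) and (r implies p)): β-rule — branch into not ((not t implies p) and (t and q))  //  not (r implies p).
          branch 2.2.1 (add not ((not t implies p) and (t and q))):
            not ((not t implies p) and (t and q)): β-rule — branch into not (not t implies p)  //  not (t and q).
              branch 2.2.1.1 (add not (not t implies p)):
                not (not t implies p): α-rule — add not t, not p.
                ○ open, literals {p=F, r=T, t=F}.
              branch 2.2.1.2 (add not (t and q)):
                not (t and q): β-rule — branch into not t  //  not q.
                  branch 2.2.1.2.1 (add not t):
                    ○ open, literals {r=T, t=F}.
                  branch 2.2.1.2.2 (add not q):
                    ○ open, literals {q=F, r=T}.
          branch 2.2.2 (add not (r implies p)):
            not (r implies p): α-rule — add r, not p.
            ○ open, literals {p=F, r=T}.
0 branches closed, 10 open.
Each open branch fixes some atoms; the unmentioned ones are free. Counting distinct full assignments: branch {q=F, r=T} (p, s, t) contributes 8 new; branch {p=F, q=F, t=F} (r, s) contributes 2 new; branch {q=F, t=F} (p, r, s) contributes 2 new; branch {q=F} (p, r, s, t) contributes 4 new; branch {p=F, q=F, r=T} (s, t) contributes 0 new; branch {r=T} (p, q, s, t) contributes 8 new; branch {p=F, r=T, t=F} (q, s) contributes 0 new; branch {r=T, t=F} (p, q, s) contributes 0 new; branch {q=F, r=T} (p, s, t) contributes 0 new; branch {p=F, r=T} (q, s, t) contributes 0 new. Total: 24.

24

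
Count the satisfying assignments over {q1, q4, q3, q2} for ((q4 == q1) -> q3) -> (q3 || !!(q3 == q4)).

14

Initial set: {(((q4 == q1) -> q3) -> (q3 || !!(q3 == q4)))}.
(((q4 == q1) -> q3) -> (q3 || !!(q3 == q4))): β-rule — branch into !((q4 == q1) -> q3)  //  (q3 || !!(q3 == q4)).
  branch 1 (add !((q4 == q1) -> q3)):
    !((q4 == q1) -> q3): α-rule — add (q4 == q1), !q3.
    (q4 == q1): β-rule — branch into q4, q1  //  !q4, !q1.
      branch 1.1 (add q4, q1):
        ○ open, literals {q1=1, q3=0, q4=1}.
      branch 1.2 (add !q4, !q1):
        ○ open, literals {q1=0, q3=0, q4=0}.
  branch 2 (add (q3 || !!(q3 == q4))):
    (q3 || !!(q3 == q4)): β-rule — branch into q3  //  !!(q3 == q4).
      branch 2.1 (add q3):
        ○ open, literals {q3=1}.
      branch 2.2 (add !!(q3 == q4)):
        !!(q3 == q4): drop double negation, giving (q3 == q4).
        (q3 == q4): β-rule — branch into q3, q4  //  !q3, !q4.
          branch 2.2.1 (add q3, q4):
            ○ open, literals {q3=1, q4=1}.
          branch 2.2.2 (add !q3, !q4):
            ○ open, literals {q3=0, q4=0}.
0 branches closed, 5 open.
Each open branch fixes some atoms; the unmentioned ones are free. Counting distinct full assignments: branch {q1=1, q3=0, q4=1} (q2) contributes 2 new; branch {q1=0, q3=0, q4=0} (q2) contributes 2 new; branch {q3=1} (q1, q4, q2) contributes 8 new; branch {q3=1, q4=1} (q1, q2) contributes 0 new; branch {q3=0, q4=0} (q1, q2) contributes 2 new. Total: 14.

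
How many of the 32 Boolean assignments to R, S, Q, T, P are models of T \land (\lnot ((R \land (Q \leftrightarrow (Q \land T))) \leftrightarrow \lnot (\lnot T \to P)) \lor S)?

12

Initial set: {(T \land (\lnot ((R \land (Q \leftrightarrow (Q \land T))) \leftrightarrow \lnot (\lnot T \to P)) \lor S))}.
(T \land (\lnot ((R \land (Q \leftrightarrow (Q \land T))) \leftrightarrow \lnot (\lnot T \to P)) \lor S)): α-rule — add T, (\lnot ((R \land (Q \leftrightarrow (Q \land T))) \leftrightarrow \lnot (\lnot T \to P)) \lor S).
(\lnot ((R \land (Q \leftrightarrow (Q \land T))) \leftrightarrow \lnot (\lnot T \to P)) \lor S): β-rule — branch into \lnot ((R \land (Q \leftrightarrow (Q \land T))) \leftrightarrow \lnot (\lnot T \to P))  //  S.
  branch 1 (add \lnot ((R \land (Q \leftrightarrow (Q \land T))) \leftrightarrow \lnot (\lnot T \to P))):
    \lnot ((R \land (Q \leftrightarrow (Q \land T))) \leftrightarrow \lnot (\lnot T \to P)): β-rule — branch into (R \land (Q \leftrightarrow (Q \land T))), \lnot \lnot (\lnot T \to P)  //  \lnot (R \land (Q \leftrightarrow (Q \land T))), \lnot (\lnot T \to P).
      branch 1.1 (add (R \land (Q \leftrightarrow (Q \land T))), \lnot \lnot (\lnot T \to P)):
        (R \land (Q \leftrightarrow (Q \land T))): α-rule — add R, (Q \leftrightarrow (Q \land T)).
        \lnot \lnot (\lnot T \to P): β-rule — branch into \lnot \lnot T  //  P.
          branch 1.1.1 (add \lnot \lnot T):
            (Q \leftrightarrow (Q \land T)): β-rule — branch into Q, (Q \land T)  //  \lnot Q, \lnot (Q \land T).
              branch 1.1.1.1 (add Q, (Q \land T)):
                (Q \land T): α-rule — add Q, T.
                ○ open, literals {Q=T, R=T, T=T}.
              branch 1.1.1.2 (add \lnot Q, \lnot (Q \land T)):
                \lnot (Q \land T): β-rule — branch into \lnot Q  //  \lnot T.
                  branch 1.1.1.2.1 (add \lnot Q):
                    ○ open, literals {Q=F, R=T, T=T}.
                  branch 1.1.1.2.2 (add \lnot T):
                    × closes — contains both T and \lnot T.
          branch 1.1.2 (add P):
            (Q \leftrightarrow (Q \land T)): β-rule — branch into Q, (Q \land T)  //  \lnot Q, \lnot (Q \land T).
              branch 1.1.2.1 (add Q, (Q \land T)):
                (Q \land T): α-rule — add Q, T.
                ○ open, literals {P=T, Q=T, R=T, T=T}.
              branch 1.1.2.2 (add \lnot Q, \lnot (Q \land T)):
                \lnot (Q \land T): β-rule — branch into \lnot Q  //  \lnot T.
                  branch 1.1.2.2.1 (add \lnot Q):
                    ○ open, literals {P=T, Q=F, R=T, T=T}.
                  branch 1.1.2.2.2 (add \lnot T):
                    × closes — contains both T and \lnot T.
      branch 1.2 (add \lnot (R \land (Q \leftrightarrow (Q \land T))), \lnot (\lnot T \to P)):
        \lnot (\lnot T \to P): α-rule — add \lnot T, \lnot P.
        × closes — contains both T and \lnot T.
  branch 2 (add S):
    ○ open, literals {S=T, T=T}.
3 branches closed, 5 open.
Each open branch fixes some atoms; the unmentioned ones are free. Counting distinct full assignments: branch {Q=T, R=T, T=T} (S, P) contributes 4 new; branch {Q=F, R=T, T=T} (S, P) contributes 4 new; branch {P=T, Q=T, R=T, T=T} (S) contributes 0 new; branch {P=T, Q=F, R=T, T=T} (S) contributes 0 new; branch {S=T, T=T} (R, Q, P) contributes 4 new. Total: 12.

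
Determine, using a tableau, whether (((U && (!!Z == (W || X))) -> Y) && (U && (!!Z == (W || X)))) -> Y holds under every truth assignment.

Assume the negation and expand:
Initial set: {!((((U && (!!Z == (W || X))) -> Y) && (U && (!!Z == (W || X)))) -> Y)}.
!((((U && (!!Z == (W || X))) -> Y) && (U && (!!Z == (W || X)))) -> Y): α-rule — add (((U && (!!Z == (W || X))) -> Y) && (U && (!!Z == (W || X)))), !Y.
(((U && (!!Z == (W || X))) -> Y) && (U && (!!Z == (W || X)))): α-rule — add ((U && (!!Z == (W || X))) -> Y), (U && (!!Z == (W || X))).
(U && (!!Z == (W || X))): α-rule — add U, (!!Z == (W || X)).
((U && (!!Z == (W || X))) -> Y): β-rule — branch into !(U && (!!Z == (W || X)))  //  Y.
  branch 1 (add !(U && (!!Z == (W || X)))):
    (!!Z == (W || X)): β-rule — branch into !!Z, (W || X)  //  !!!Z, !(W || X).
      branch 1.1 (add !!Z, (W || X)):
        !!Z: drop double negation, giving Z.
        !(U && (!!Z == (W || X))): β-rule — branch into !U  //  !(!!Z == (W || X)).
          branch 1.1.1 (add !U):
            × closes — contains both U and !U.
          branch 1.1.2 (add !(!!Z == (W || X))):
            (W || X): β-rule — branch into W  //  X.
              branch 1.1.2.1 (add W):
                !(!!Z == (W || X)): β-rule — branch into !!Z, !(W || X)  //  !!!Z, (W || X).
                  branch 1.1.2.1.1 (add !!Z, !(W || X)):
                    !!Z: drop double negation, giving Z.
                    !(W || X): α-rule — add !W, !X.
                    × closes — contains both W and !W.
                  branch 1.1.2.1.2 (add !!!Z, (W || X)):
                    !!!Z: drop double negation, giving !Z.
                    × closes — contains both Z and !Z.
              branch 1.1.2.2 (add X):
                !(!!Z == (W || X)): β-rule — branch into !!Z, !(W || X)  //  !!!Z, (W || X).
                  branch 1.1.2.2.1 (add !!Z, !(W || X)):
                    !!Z: drop double negation, giving Z.
                    !(W || X): α-rule — add !W, !X.
                    × closes — contains both X and !X.
                  branch 1.1.2.2.2 (add !!!Z, (W || X)):
                    !!!Z: drop double negation, giving !Z.
                    × closes — contains both Z and !Z.
      branch 1.2 (add !!!Z, !(W || X)):
        !!!Z: drop double negation, giving !Z.
        !(W || X): α-rule — add !W, !X.
        !(U && (!!Z == (W || X))): β-rule — branch into !U  //  !(!!Z == (W || X)).
          branch 1.2.1 (add !U):
            × closes — contains both U and !U.
          branch 1.2.2 (add !(!!Z == (W || X))):
            !(!!Z == (W || X)): β-rule — branch into !!Z, !(W || X)  //  !!!Z, (W || X).
              branch 1.2.2.1 (add !!Z, !(W || X)):
                !!Z: drop double negation, giving Z.
                × closes — contains both Z and !Z.
              branch 1.2.2.2 (add !!!Z, (W || X)):
                !!!Z: drop double negation, giving !Z.
                (W || X): β-rule — branch into W  //  X.
                  branch 1.2.2.2.1 (add W):
                    × closes — contains both W and !W.
                  branch 1.2.2.2.2 (add X):
                    × closes — contains both X and !X.
  branch 2 (add Y):
    × closes — contains both Y and !Y.
All 10 branches close.
Every branch closed, so the negation is unsatisfiable and the formula is valid.

Valid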